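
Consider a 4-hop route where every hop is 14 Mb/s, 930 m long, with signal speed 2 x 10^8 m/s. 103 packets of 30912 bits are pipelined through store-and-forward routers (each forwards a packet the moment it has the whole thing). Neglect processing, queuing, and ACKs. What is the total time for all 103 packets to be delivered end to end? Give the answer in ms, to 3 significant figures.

234 ms

Per-hop transmission t_tx = L/R = 30912/14000000 = 2.208 ms.
Per-hop propagation t_prop = 930/200000000 = 0.00465 ms.
Pipeline fill: first packet needs 4·t_tx to clear all hops; remaining 102 packets each add one t_tx.
Total = (4+103-1)·t_tx + 4·t_prop = 106·2.208 + 4·0.00465 = 234 ms.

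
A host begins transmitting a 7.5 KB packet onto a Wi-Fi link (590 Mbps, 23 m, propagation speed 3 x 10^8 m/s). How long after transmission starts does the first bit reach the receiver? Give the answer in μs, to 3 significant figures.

0.0767 μs

First bit experiences only propagation delay: d/s = 23/300000000 = 0.0767 μs.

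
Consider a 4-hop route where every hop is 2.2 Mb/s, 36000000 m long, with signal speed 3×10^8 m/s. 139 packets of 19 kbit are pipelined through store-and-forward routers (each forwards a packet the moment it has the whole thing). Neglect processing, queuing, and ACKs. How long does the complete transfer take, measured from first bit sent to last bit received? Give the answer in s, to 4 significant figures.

Per-hop transmission t_tx = L/R = 19000/2200000 = 0.00863636 s.
Per-hop propagation t_prop = 36000000/300000000 = 0.12 s.
Pipeline fill: first packet needs 4·t_tx to clear all hops; remaining 138 packets each add one t_tx.
Total = (4+139-1)·t_tx + 4·t_prop = 142·0.00863636 + 4·0.12 = 1.706 s.

1.706 s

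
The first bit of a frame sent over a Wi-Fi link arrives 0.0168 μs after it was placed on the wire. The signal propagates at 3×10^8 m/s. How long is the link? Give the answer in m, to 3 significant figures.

d = s × t_prop = 300000000 × 1.68e-08 = 5.04 m.

5.04 m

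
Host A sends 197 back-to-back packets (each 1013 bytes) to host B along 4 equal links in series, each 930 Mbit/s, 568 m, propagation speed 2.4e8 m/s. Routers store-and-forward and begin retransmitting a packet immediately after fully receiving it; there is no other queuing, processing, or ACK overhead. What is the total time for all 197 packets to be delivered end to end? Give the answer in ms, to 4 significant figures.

1.752 ms

Per-hop transmission t_tx = L/R = 8104/930000000 = 0.00871398 ms.
Per-hop propagation t_prop = 568/240000000 = 0.00236667 ms.
Pipeline fill: first packet needs 4·t_tx to clear all hops; remaining 196 packets each add one t_tx.
Total = (4+197-1)·t_tx + 4·t_prop = 200·0.00871398 + 4·0.00236667 = 1.752 ms.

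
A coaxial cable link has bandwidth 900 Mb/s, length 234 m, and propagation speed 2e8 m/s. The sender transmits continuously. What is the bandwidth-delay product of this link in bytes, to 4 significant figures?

131.6 bytes

Propagation delay = 234 / 200000000 = 1.17e-06 s.
BDP = R × t_prop = 900000000 × 1.17e-06 = 1053 bits.
In bytes: 1053/8 = 131.6 bytes.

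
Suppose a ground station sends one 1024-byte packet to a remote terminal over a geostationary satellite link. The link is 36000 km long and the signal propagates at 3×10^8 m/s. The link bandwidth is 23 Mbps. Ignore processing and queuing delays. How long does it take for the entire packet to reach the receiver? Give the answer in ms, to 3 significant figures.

L = 1024 × 8 = 8192 bits.
Transmission delay = L/R = 8192 / 23000000 = 0.356174 ms.
Propagation delay = d/s = 36000000 m / 300000000 m/s = 120 ms.
Total = 120 ms.

120 ms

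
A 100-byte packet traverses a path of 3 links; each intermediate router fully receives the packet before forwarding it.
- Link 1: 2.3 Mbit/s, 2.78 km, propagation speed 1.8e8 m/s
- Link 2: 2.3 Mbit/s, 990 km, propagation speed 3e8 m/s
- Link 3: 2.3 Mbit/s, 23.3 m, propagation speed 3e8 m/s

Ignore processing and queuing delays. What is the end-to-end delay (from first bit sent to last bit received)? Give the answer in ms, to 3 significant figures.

L = 100 × 8 = 800 bits.
Transmission delay per hop = L/R = 800/2300000 = 0.347826 ms; 3 hops → 1.04348 ms.
Propagation delays (d/s per hop): 0.0154444, 3.3, 7.76667e-05 ms; sum = 3.31552 ms.
End-to-end = 4.36 ms.

4.36 ms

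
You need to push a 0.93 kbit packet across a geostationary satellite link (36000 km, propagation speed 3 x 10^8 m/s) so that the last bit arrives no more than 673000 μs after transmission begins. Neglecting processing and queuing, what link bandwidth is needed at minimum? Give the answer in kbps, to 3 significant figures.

1.68 kbps

Propagation delay = 36000000 / 300000000 = 120000 μs.
Transmission budget = 673000 − 120000 = 553000 μs.
R ≥ L / t_tx = 930 bits / 0.553 s = 1.68 kbps.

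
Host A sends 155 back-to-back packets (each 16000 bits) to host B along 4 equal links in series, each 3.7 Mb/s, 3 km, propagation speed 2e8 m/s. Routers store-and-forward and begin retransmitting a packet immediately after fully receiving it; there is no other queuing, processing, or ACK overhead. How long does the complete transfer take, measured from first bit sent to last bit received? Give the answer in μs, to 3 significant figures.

683000 μs

Per-hop transmission t_tx = L/R = 16000/3700000 = 4324.32 μs.
Per-hop propagation t_prop = 3000/200000000 = 15 μs.
Pipeline fill: first packet needs 4·t_tx to clear all hops; remaining 154 packets each add one t_tx.
Total = (4+155-1)·t_tx + 4·t_prop = 158·4324.32 + 4·15 = 683000 μs.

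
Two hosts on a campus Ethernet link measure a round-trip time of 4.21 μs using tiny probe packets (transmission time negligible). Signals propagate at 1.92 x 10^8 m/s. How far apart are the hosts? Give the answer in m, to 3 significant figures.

404 m

One-way propagation = RTT/2 = 2.105 μs.
d = s × t = 192000000 × 2.105e-06 = 404 m.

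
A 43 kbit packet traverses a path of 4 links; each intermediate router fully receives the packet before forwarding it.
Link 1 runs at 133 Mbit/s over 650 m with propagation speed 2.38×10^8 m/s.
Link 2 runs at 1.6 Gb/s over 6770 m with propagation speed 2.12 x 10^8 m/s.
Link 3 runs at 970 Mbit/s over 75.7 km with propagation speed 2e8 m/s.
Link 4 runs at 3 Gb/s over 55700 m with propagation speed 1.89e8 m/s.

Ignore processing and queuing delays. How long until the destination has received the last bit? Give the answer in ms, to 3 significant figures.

1.12 ms

L = 43000 bits.
Transmission delays (L/R per hop): 0.323308, 0.026875, 0.0443299, 0.0143333 ms; sum = 0.408847 ms.
Propagation delays (d/s per hop): 0.00273109, 0.031934, 0.3785, 0.294709 ms; sum = 0.707874 ms.
End-to-end = 1.12 ms.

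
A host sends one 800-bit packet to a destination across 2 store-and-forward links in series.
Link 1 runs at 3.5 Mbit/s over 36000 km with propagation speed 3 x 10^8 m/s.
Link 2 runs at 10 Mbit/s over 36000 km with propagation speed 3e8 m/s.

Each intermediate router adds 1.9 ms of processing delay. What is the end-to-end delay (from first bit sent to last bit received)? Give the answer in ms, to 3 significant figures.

242 ms

Transmission delays (L/R per hop): 0.228571, 0.08 ms; sum = 0.308571 ms.
Propagation delays (d/s per hop): 120, 120 ms; sum = 240 ms.
Processing at 1 router(s): 1 × 1.9 ms = 1.9 ms.
End-to-end = 242 ms.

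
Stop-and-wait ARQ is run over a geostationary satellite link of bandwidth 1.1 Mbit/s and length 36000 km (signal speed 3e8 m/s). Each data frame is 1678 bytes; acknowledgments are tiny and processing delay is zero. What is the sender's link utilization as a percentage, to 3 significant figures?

4.84 %

t_tx = L/R = 13424/1100000 = 0.0122036 s.
t_prop = 36000000/300000000 = 0.12 s; RTT = 0.24 s.
Cycle = t_tx + RTT = 0.252204 s.
Utilization = t_tx / cycle = 0.0122036/0.252204 = 4.84 %.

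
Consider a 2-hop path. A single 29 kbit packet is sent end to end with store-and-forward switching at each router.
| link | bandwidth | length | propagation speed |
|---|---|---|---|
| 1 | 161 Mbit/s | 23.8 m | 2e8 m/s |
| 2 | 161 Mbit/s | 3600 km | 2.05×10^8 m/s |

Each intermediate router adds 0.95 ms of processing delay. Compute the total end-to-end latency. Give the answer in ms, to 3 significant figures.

L = 29000 bits.
Transmission delay per hop = L/R = 29000/161000000 = 0.180124 ms; 2 hops → 0.360248 ms.
Propagation delays (d/s per hop): 0.000119, 17.561 ms; sum = 17.5611 ms.
Processing at 1 router(s): 1 × 0.95 ms = 0.95 ms.
End-to-end = 18.9 ms.

18.9 ms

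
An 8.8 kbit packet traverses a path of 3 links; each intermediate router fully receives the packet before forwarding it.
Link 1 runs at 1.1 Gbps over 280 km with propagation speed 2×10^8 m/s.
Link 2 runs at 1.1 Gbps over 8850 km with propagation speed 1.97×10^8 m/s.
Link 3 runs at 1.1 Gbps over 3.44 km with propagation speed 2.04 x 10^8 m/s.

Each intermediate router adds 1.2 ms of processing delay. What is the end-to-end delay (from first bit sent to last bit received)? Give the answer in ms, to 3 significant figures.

48.8 ms

L = 8800 bits.
Transmission delay per hop = L/R = 8800/1100000000 = 0.008 ms; 3 hops → 0.024 ms.
Propagation delays (d/s per hop): 1.4, 44.9239, 0.0168627 ms; sum = 46.3407 ms.
Processing at 2 router(s): 2 × 1.2 ms = 2.4 ms.
End-to-end = 48.8 ms.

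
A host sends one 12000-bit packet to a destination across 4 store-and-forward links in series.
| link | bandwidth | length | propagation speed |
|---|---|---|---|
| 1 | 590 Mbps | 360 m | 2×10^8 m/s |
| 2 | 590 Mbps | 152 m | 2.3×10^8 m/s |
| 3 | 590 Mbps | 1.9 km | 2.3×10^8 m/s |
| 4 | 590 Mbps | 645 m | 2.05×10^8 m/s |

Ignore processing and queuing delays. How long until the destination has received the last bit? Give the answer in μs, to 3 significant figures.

95.2 μs

Transmission delay per hop = L/R = 12000/590000000 = 20.339 μs; 4 hops → 81.3559 μs.
Propagation delays (d/s per hop): 1.8, 0.66087, 8.26087, 3.14634 μs; sum = 13.8681 μs.
End-to-end = 95.2 μs.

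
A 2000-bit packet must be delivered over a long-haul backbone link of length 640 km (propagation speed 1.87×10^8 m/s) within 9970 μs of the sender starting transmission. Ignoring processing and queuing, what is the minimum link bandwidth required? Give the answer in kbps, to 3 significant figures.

305 kbps

Propagation delay = 640000 / 187000000 = 3422.46 μs.
Transmission budget = 9970 − 3422.46 = 6547.54 μs.
R ≥ L / t_tx = 2000 bits / 0.00654754 s = 305 kbps.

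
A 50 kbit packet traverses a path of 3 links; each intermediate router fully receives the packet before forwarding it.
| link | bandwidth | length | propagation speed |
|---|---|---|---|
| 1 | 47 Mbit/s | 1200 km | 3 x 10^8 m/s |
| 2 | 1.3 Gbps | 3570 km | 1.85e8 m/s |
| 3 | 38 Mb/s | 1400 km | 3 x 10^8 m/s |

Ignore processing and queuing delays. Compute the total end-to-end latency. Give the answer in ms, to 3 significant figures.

L = 50000 bits.
Transmission delays (L/R per hop): 1.06383, 0.0384615, 1.31579 ms; sum = 2.41808 ms.
Propagation delays (d/s per hop): 4, 19.2973, 4.66667 ms; sum = 27.964 ms.
End-to-end = 30.4 ms.

30.4 ms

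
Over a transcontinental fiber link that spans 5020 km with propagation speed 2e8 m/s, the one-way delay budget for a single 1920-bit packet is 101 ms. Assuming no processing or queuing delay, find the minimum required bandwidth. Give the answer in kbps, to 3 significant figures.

Propagation delay = 5020000 / 200000000 = 25.1 ms.
Transmission budget = 101 − 25.1 = 75.9 ms.
R ≥ L / t_tx = 1920 bits / 0.0759 s = 25.3 kbps.

25.3 kbps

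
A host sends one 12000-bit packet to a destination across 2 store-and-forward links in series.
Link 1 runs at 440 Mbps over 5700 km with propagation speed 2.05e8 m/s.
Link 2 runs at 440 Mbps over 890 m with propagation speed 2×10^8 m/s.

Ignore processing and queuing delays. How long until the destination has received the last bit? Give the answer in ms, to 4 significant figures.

27.86 ms

Transmission delay per hop = L/R = 12000/440000000 = 0.0272727 ms; 2 hops → 0.0545455 ms.
Propagation delays (d/s per hop): 27.8049, 0.00445 ms; sum = 27.8093 ms.
End-to-end = 27.86 ms.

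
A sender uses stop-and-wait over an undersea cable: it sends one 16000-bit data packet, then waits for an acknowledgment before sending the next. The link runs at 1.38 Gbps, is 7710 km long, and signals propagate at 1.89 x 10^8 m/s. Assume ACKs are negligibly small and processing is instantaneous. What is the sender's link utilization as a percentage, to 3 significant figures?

0.0142 %

t_tx = L/R = 16000/1380000000 = 1.15942e-05 s.
t_prop = 7710000/189000000 = 0.0407937 s; RTT = 0.0815873 s.
Cycle = t_tx + RTT = 0.0815989 s.
Utilization = t_tx / cycle = 1.15942e-05/0.0815989 = 0.0142 %.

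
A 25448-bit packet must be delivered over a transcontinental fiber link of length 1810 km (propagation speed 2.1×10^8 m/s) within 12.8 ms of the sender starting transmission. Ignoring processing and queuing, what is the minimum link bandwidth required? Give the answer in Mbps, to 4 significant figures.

6.087 Mbps

Propagation delay = 1810000 / 210000000 = 8.61905 ms.
Transmission budget = 12.8 − 8.61905 = 4.18095 ms.
R ≥ L / t_tx = 25448 bits / 0.00418095 s = 6.087 Mbps.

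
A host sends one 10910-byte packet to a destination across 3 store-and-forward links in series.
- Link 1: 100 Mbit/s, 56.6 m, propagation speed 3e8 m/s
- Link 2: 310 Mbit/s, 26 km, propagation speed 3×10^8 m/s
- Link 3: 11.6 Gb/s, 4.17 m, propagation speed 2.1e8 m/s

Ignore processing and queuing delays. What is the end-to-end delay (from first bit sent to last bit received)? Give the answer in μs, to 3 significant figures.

L = 10910 × 8 = 87280 bits.
Transmission delays (L/R per hop): 872.8, 281.548, 7.52414 μs; sum = 1161.87 μs.
Propagation delays (d/s per hop): 0.188667, 86.6667, 0.0198571 μs; sum = 86.8752 μs.
End-to-end = 1250 μs.

1250 μs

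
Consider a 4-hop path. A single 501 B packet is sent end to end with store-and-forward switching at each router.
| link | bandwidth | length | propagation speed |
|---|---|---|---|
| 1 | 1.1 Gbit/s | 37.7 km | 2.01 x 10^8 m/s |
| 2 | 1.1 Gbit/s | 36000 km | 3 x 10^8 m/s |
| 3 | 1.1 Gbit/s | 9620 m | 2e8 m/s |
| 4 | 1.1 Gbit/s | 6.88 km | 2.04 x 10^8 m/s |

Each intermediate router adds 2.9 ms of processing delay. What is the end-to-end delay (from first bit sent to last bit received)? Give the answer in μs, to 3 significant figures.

L = 501 × 8 = 4008 bits.
Transmission delay per hop = L/R = 4008/1100000000 = 3.64364 μs; 4 hops → 14.5745 μs.
Propagation delays (d/s per hop): 187.562, 120000, 48.1, 33.7255 μs; sum = 120269 μs.
Processing at 3 router(s): 3 × 2.9 ms = 8700 μs.
End-to-end = 129000 μs.

129000 μs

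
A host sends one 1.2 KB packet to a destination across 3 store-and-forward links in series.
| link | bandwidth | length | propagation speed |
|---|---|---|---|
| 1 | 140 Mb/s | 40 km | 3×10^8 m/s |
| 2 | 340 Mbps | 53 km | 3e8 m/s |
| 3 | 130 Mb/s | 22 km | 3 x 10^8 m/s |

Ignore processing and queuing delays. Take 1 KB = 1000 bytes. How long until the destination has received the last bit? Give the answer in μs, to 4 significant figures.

554.0 μs

L = 9600 bits.
Transmission delays (L/R per hop): 68.5714, 28.2353, 73.8462 μs; sum = 170.653 μs.
Propagation delays (d/s per hop): 133.333, 176.667, 73.3333 μs; sum = 383.333 μs.
End-to-end = 554.0 μs.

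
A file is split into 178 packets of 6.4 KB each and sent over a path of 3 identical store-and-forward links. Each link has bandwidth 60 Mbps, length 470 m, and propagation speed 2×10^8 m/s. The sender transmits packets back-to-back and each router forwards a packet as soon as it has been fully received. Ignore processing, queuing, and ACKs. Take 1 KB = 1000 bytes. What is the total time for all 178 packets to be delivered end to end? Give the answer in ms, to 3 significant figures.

Per-hop transmission t_tx = L/R = 51200/60000000 = 0.853333 ms.
Per-hop propagation t_prop = 470/200000000 = 0.00235 ms.
Pipeline fill: first packet needs 3·t_tx to clear all hops; remaining 177 packets each add one t_tx.
Total = (3+178-1)·t_tx + 3·t_prop = 180·0.853333 + 3·0.00235 = 154 ms.

154 ms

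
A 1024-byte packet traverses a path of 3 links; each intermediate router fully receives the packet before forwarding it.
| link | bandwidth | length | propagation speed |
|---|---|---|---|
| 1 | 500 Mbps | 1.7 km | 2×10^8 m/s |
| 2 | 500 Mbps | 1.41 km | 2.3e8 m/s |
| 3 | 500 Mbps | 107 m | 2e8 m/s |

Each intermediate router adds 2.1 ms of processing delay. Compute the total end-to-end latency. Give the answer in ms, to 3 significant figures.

L = 1024 × 8 = 8192 bits.
Transmission delay per hop = L/R = 8192/500000000 = 0.016384 ms; 3 hops → 0.049152 ms.
Propagation delays (d/s per hop): 0.0085, 0.00613043, 0.000535 ms; sum = 0.0151654 ms.
Processing at 2 router(s): 2 × 2.1 ms = 4.2 ms.
End-to-end = 4.26 ms.

4.26 ms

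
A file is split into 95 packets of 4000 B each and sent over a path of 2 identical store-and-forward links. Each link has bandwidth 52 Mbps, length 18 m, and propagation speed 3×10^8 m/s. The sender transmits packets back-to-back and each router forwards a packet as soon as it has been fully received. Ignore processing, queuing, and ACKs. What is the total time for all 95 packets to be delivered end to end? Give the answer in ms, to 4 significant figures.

Per-hop transmission t_tx = L/R = 32000/52000000 = 0.615385 ms.
Per-hop propagation t_prop = 18/300000000 = 6e-05 ms.
Pipeline fill: first packet needs 2·t_tx to clear all hops; remaining 94 packets each add one t_tx.
Total = (2+95-1)·t_tx + 2·t_prop = 96·0.615385 + 2·6e-05 = 59.08 ms.

59.08 ms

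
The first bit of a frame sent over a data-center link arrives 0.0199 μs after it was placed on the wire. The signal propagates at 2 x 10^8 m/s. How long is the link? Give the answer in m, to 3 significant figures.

d = s × t_prop = 200000000 × 1.99e-08 = 3.98 m.

3.98 m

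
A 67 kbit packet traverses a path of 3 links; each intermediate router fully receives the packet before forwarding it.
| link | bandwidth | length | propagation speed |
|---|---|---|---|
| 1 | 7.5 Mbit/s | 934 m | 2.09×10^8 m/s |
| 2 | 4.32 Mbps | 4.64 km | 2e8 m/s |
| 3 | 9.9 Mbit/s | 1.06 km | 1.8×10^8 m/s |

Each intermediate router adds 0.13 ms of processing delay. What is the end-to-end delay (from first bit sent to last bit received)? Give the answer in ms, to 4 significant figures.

L = 67000 bits.
Transmission delays (L/R per hop): 8.93333, 15.5093, 6.76768 ms; sum = 31.2103 ms.
Propagation delays (d/s per hop): 0.0044689, 0.0232, 0.00588889 ms; sum = 0.0335578 ms.
Processing at 2 router(s): 2 × 0.13 ms = 0.26 ms.
End-to-end = 31.50 ms.

31.50 ms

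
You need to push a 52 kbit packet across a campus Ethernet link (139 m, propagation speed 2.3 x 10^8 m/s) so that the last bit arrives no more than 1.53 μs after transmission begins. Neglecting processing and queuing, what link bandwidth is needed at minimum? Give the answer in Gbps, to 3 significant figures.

Propagation delay = 139 / 2.3e+08 = 0.604348 μs.
Transmission budget = 1.53 − 0.604348 = 0.925652 μs.
R ≥ L / t_tx = 52000 bits / 9.25652e-07 s = 56.2 Gbps.

56.2 Gbps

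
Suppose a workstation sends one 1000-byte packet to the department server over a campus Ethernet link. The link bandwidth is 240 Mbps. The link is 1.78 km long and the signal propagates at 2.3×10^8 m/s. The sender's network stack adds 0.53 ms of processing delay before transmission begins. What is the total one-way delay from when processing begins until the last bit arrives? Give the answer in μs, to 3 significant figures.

571 μs

L = 1000 × 8 = 8000 bits.
Transmission delay = L/R = 8000 / 240000000 = 33.3333 μs.
Propagation delay = d/s = 1780 m / 2.3e+08 m/s = 7.73913 μs.
Plus processing delay 0.53 ms = 530 μs.
Total = 571 μs.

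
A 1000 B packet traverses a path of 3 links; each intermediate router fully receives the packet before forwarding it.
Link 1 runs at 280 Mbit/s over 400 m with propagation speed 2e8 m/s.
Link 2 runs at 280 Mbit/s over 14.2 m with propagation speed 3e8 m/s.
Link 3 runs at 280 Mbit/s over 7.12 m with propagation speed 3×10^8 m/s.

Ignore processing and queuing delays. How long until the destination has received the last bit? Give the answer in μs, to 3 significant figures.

L = 1000 × 8 = 8000 bits.
Transmission delay per hop = L/R = 8000/280000000 = 28.5714 μs; 3 hops → 85.7143 μs.
Propagation delays (d/s per hop): 2, 0.0473333, 0.0237333 μs; sum = 2.07107 μs.
End-to-end = 87.8 μs.

87.8 μs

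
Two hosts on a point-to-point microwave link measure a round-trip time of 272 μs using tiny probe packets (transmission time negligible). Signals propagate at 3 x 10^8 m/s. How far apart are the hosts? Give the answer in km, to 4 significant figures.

40.80 km

One-way propagation = RTT/2 = 136 μs.
d = s × t = 300000000 × 0.000136 = 40.80 km.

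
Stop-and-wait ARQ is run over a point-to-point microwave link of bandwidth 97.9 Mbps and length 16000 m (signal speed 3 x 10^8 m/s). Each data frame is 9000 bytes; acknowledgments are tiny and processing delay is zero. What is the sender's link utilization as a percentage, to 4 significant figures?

t_tx = L/R = 72000/97900000 = 0.000735444 s.
t_prop = 16000/300000000 = 5.33333e-05 s; RTT = 0.000106667 s.
Cycle = t_tx + RTT = 0.000842111 s.
Utilization = t_tx / cycle = 0.000735444/0.000842111 = 87.33 %.

87.33 %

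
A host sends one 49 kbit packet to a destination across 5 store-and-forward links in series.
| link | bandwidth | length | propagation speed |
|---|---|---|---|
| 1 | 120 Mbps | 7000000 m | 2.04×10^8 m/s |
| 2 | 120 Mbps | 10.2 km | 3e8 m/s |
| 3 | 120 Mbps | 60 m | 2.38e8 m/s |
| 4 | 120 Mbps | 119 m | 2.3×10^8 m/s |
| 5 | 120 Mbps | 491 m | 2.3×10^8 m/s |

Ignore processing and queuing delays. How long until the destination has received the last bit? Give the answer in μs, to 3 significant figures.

36400 μs

L = 49000 bits.
Transmission delay per hop = L/R = 49000/120000000 = 408.333 μs; 5 hops → 2041.67 μs.
Propagation delays (d/s per hop): 34313.7, 34, 0.252101, 0.517391, 2.13478 μs; sum = 34350.6 μs.
End-to-end = 36400 μs.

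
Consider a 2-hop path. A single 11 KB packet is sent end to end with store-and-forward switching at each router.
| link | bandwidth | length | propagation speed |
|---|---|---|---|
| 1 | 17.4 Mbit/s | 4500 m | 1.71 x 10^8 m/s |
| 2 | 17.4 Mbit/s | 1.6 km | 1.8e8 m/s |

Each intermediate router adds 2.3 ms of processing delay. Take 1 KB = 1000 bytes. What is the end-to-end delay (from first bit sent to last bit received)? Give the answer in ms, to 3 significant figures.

12.5 ms

L = 88000 bits.
Transmission delay per hop = L/R = 88000/17400000 = 5.05747 ms; 2 hops → 10.1149 ms.
Propagation delays (d/s per hop): 0.0263158, 0.00888889 ms; sum = 0.0352047 ms.
Processing at 1 router(s): 1 × 2.3 ms = 2.3 ms.
End-to-end = 12.5 ms.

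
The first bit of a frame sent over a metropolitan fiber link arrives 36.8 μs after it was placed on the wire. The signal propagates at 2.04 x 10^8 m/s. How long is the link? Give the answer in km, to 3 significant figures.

d = s × t_prop = 204000000 × 3.68e-05 = 7.51 km.

7.51 km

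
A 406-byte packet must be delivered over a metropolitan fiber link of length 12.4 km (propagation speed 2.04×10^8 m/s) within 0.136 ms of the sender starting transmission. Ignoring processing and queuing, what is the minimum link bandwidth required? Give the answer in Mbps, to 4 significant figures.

L = 3248 bits.
Propagation delay = 12400 / 204000000 = 0.0607843 ms.
Transmission budget = 0.136 − 0.0607843 = 0.0752157 ms.
R ≥ L / t_tx = 3248 bits / 7.52157e-05 s = 43.18 Mbps.

43.18 Mbps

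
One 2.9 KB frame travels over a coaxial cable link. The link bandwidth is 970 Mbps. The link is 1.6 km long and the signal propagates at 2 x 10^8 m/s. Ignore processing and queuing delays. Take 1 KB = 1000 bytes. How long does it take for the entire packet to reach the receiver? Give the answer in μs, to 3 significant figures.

L = 23200 bits.
Transmission delay = L/R = 23200 / 970000000 = 23.9175 μs.
Propagation delay = d/s = 1600 m / 200000000 m/s = 8 μs.
Total = 31.9 μs.

31.9 μs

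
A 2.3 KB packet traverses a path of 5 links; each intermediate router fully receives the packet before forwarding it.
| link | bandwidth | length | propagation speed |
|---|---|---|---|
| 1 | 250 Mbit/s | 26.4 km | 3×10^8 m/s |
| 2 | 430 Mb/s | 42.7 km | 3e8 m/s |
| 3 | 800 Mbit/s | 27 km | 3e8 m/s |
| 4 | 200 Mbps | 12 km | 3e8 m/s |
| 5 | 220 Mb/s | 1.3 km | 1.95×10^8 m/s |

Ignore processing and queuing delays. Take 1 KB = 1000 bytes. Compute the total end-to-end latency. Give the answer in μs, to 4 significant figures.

682.0 μs

L = 18400 bits.
Transmission delays (L/R per hop): 73.6, 42.7907, 23, 92, 83.6364 μs; sum = 315.027 μs.
Propagation delays (d/s per hop): 88, 142.333, 90, 40, 6.66667 μs; sum = 367 μs.
End-to-end = 682.0 μs.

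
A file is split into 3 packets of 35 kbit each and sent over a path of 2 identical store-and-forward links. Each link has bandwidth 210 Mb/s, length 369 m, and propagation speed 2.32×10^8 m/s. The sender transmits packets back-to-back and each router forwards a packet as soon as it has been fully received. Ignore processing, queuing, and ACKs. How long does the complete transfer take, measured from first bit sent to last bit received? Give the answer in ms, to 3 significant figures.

Per-hop transmission t_tx = L/R = 35000/210000000 = 0.166667 ms.
Per-hop propagation t_prop = 369/2.32e+08 = 0.00159052 ms.
Pipeline fill: first packet needs 2·t_tx to clear all hops; remaining 2 packets each add one t_tx.
Total = (2+3-1)·t_tx + 2·t_prop = 4·0.166667 + 2·0.00159052 = 0.670 ms.

0.670 ms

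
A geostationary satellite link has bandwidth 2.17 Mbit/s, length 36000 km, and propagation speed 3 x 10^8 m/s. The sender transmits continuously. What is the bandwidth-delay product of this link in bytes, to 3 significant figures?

32600 bytes

Propagation delay = 36000000 / 300000000 = 0.12 s.
BDP = R × t_prop = 2170000 × 0.12 = 260400 bits.
In bytes: 260400/8 = 32600 bytes.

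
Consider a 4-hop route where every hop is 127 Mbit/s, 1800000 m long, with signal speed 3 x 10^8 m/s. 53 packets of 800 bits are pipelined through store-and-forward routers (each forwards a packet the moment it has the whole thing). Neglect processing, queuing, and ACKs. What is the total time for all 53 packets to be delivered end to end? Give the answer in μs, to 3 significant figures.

Per-hop transmission t_tx = L/R = 800/127000000 = 6.29921 μs.
Per-hop propagation t_prop = 1800000/300000000 = 6000 μs.
Pipeline fill: first packet needs 4·t_tx to clear all hops; remaining 52 packets each add one t_tx.
Total = (4+53-1)·t_tx + 4·t_prop = 56·6.29921 + 4·6000 = 24400 μs.

24400 μs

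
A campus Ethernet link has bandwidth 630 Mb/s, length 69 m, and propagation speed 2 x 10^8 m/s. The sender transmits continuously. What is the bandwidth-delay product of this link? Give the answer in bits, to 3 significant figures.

Propagation delay = 69 / 200000000 = 3.45e-07 s.
BDP = R × t_prop = 630000000 × 3.45e-07 = 217.35 bits.

217 bits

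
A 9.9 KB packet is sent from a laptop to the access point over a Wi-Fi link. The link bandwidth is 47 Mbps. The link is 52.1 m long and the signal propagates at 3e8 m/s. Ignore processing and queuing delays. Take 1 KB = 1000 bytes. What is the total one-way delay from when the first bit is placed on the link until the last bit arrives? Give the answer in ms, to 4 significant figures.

L = 79200 bits.
Transmission delay = L/R = 79200 / 47000000 = 1.68511 ms.
Propagation delay = d/s = 52.1 m / 300000000 m/s = 0.000173667 ms.
Total = 1.685 ms.

1.685 ms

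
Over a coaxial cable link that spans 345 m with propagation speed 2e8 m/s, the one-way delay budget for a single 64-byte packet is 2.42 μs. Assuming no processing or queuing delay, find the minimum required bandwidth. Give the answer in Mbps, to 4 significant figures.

736.7 Mbps

L = 512 bits.
Propagation delay = 345 / 200000000 = 1.725 μs.
Transmission budget = 2.42 − 1.725 = 0.695 μs.
R ≥ L / t_tx = 512 bits / 6.95e-07 s = 736.7 Mbps.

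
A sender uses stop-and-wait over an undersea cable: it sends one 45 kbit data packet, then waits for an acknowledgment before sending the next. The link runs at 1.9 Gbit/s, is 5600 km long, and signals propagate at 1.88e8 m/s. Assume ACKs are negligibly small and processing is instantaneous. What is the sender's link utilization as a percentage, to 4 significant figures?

t_tx = L/R = 45000/1900000000 = 2.36842e-05 s.
t_prop = 5600000/188000000 = 0.0297872 s; RTT = 0.0595745 s.
Cycle = t_tx + RTT = 0.0595982 s.
Utilization = t_tx / cycle = 2.36842e-05/0.0595982 = 0.03974 %.

0.03974 %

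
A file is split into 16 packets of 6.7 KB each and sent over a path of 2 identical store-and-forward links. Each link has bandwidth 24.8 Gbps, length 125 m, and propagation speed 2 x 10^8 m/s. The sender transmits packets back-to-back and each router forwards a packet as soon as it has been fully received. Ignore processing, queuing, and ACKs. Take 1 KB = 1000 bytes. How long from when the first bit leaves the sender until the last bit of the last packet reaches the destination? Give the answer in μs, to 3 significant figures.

38.0 μs

Per-hop transmission t_tx = L/R = 53600/24800000000 = 2.16129 μs.
Per-hop propagation t_prop = 125/200000000 = 0.625 μs.
Pipeline fill: first packet needs 2·t_tx to clear all hops; remaining 15 packets each add one t_tx.
Total = (2+16-1)·t_tx + 2·t_prop = 17·2.16129 + 2·0.625 = 38.0 μs.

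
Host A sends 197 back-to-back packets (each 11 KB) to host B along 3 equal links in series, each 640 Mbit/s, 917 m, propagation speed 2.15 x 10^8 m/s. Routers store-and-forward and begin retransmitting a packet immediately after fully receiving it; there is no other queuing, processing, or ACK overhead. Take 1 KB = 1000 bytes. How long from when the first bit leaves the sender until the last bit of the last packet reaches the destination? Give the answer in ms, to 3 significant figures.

Per-hop transmission t_tx = L/R = 88000/640000000 = 0.1375 ms.
Per-hop propagation t_prop = 917/215000000 = 0.00426512 ms.
Pipeline fill: first packet needs 3·t_tx to clear all hops; remaining 196 packets each add one t_tx.
Total = (3+197-1)·t_tx + 3·t_prop = 199·0.1375 + 3·0.00426512 = 27.4 ms.

27.4 ms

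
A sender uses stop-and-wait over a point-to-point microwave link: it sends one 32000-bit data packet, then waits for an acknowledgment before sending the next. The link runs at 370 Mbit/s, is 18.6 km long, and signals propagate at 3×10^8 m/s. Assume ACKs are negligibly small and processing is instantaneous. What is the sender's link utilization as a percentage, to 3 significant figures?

41.1 %

t_tx = L/R = 32000/370000000 = 8.64865e-05 s.
t_prop = 18600/300000000 = 6.2e-05 s; RTT = 0.000124 s.
Cycle = t_tx + RTT = 0.000210486 s.
Utilization = t_tx / cycle = 8.64865e-05/0.000210486 = 41.1 %.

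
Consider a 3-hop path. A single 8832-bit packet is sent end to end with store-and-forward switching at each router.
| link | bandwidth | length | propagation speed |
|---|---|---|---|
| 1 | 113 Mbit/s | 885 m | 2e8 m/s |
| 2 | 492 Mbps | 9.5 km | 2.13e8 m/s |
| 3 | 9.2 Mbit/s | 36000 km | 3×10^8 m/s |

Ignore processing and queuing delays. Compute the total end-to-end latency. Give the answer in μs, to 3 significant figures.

121000 μs

Transmission delays (L/R per hop): 78.1593, 17.9512, 960 μs; sum = 1056.11 μs.
Propagation delays (d/s per hop): 4.425, 44.6009, 120000 μs; sum = 120049 μs.
End-to-end = 121000 μs.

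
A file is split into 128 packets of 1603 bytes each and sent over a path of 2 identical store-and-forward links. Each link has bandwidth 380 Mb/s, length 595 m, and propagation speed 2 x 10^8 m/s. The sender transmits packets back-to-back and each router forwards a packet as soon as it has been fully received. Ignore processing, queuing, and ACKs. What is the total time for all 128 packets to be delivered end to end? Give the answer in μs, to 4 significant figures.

4359 μs

Per-hop transmission t_tx = L/R = 12824/380000000 = 33.7474 μs.
Per-hop propagation t_prop = 595/200000000 = 2.975 μs.
Pipeline fill: first packet needs 2·t_tx to clear all hops; remaining 127 packets each add one t_tx.
Total = (2+128-1)·t_tx + 2·t_prop = 129·33.7474 + 2·2.975 = 4359 μs.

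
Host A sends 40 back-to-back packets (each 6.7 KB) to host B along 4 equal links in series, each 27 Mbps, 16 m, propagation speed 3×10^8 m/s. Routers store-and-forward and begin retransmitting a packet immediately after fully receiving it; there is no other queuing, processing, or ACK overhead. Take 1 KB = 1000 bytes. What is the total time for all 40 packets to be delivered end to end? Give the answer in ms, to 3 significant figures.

Per-hop transmission t_tx = L/R = 53600/27000000 = 1.98519 ms.
Per-hop propagation t_prop = 16/300000000 = 5.33333e-05 ms.
Pipeline fill: first packet needs 4·t_tx to clear all hops; remaining 39 packets each add one t_tx.
Total = (4+40-1)·t_tx + 4·t_prop = 43·1.98519 + 4·5.33333e-05 = 85.4 ms.

85.4 ms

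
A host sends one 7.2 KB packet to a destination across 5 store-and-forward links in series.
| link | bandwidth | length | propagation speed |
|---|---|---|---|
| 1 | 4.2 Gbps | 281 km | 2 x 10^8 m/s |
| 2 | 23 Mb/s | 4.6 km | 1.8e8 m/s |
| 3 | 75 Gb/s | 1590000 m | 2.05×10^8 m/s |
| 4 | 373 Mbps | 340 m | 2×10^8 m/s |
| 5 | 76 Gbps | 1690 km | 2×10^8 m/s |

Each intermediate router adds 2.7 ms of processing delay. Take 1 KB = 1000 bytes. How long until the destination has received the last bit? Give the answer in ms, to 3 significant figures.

L = 57600 bits.
Transmission delays (L/R per hop): 0.0137143, 2.50435, 0.000768, 0.154424, 0.000757895 ms; sum = 2.67401 ms.
Propagation delays (d/s per hop): 1.405, 0.0255556, 7.7561, 0.0017, 8.45 ms; sum = 17.6384 ms.
Processing at 4 router(s): 4 × 2.7 ms = 10.8 ms.
End-to-end = 31.1 ms.

31.1 ms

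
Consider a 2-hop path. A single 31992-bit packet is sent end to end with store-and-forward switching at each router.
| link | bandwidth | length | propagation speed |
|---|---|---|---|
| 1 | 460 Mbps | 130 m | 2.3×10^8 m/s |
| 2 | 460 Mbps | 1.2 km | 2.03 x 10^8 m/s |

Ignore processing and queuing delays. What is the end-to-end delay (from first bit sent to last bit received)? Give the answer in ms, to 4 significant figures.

Transmission delay per hop = L/R = 31992/460000000 = 0.0695478 ms; 2 hops → 0.139096 ms.
Propagation delays (d/s per hop): 0.000565217, 0.00591133 ms; sum = 0.00647655 ms.
End-to-end = 0.1456 ms.

0.1456 ms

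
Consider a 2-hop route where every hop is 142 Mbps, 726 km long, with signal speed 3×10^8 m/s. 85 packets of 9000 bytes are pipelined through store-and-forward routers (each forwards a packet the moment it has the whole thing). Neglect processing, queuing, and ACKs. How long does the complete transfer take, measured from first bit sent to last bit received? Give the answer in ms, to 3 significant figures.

48.4 ms

Per-hop transmission t_tx = L/R = 72000/142000000 = 0.507042 ms.
Per-hop propagation t_prop = 726000/300000000 = 2.42 ms.
Pipeline fill: first packet needs 2·t_tx to clear all hops; remaining 84 packets each add one t_tx.
Total = (2+85-1)·t_tx + 2·t_prop = 86·0.507042 + 2·2.42 = 48.4 ms.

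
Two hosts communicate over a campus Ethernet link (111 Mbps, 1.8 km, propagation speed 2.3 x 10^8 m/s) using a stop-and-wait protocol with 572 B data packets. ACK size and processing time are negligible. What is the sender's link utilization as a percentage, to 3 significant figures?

t_tx = L/R = 4576/111000000 = 4.12252e-05 s.
t_prop = 1800/2.3e+08 = 7.82609e-06 s; RTT = 1.56522e-05 s.
Cycle = t_tx + RTT = 5.68774e-05 s.
Utilization = t_tx / cycle = 4.12252e-05/5.68774e-05 = 72.5 %.

72.5 %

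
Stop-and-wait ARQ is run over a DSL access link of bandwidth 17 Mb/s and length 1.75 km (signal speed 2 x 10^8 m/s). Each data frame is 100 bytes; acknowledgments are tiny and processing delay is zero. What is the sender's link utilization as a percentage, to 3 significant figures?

72.9 %

t_tx = L/R = 800/17000000 = 4.70588e-05 s.
t_prop = 1750/200000000 = 8.75e-06 s; RTT = 1.75e-05 s.
Cycle = t_tx + RTT = 6.45588e-05 s.
Utilization = t_tx / cycle = 4.70588e-05/6.45588e-05 = 72.9 %.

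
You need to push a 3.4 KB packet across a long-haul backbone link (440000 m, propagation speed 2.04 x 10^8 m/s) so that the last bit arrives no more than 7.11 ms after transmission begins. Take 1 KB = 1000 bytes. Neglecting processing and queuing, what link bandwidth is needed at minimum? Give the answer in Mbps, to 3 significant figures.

5.49 Mbps

L = 27200 bits.
Propagation delay = 440000 / 204000000 = 2.15686 ms.
Transmission budget = 7.11 − 2.15686 = 4.95314 ms.
R ≥ L / t_tx = 27200 bits / 0.00495314 s = 5.49 Mbps.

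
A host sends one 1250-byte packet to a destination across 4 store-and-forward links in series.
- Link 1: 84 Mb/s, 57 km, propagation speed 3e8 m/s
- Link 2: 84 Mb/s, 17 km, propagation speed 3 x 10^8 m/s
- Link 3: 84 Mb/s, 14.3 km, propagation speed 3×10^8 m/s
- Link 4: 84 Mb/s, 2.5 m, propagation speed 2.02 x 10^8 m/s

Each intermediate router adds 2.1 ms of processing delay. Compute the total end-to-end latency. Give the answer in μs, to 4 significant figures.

7071 μs

L = 1250 × 8 = 10000 bits.
Transmission delay per hop = L/R = 10000/84000000 = 119.048 μs; 4 hops → 476.19 μs.
Propagation delays (d/s per hop): 190, 56.6667, 47.6667, 0.0123762 μs; sum = 294.346 μs.
Processing at 3 router(s): 3 × 2.1 ms = 6300 μs.
End-to-end = 7071 μs.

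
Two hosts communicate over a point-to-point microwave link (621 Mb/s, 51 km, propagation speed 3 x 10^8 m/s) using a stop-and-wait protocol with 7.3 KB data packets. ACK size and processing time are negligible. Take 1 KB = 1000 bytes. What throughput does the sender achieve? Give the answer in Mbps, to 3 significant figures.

135 Mbps

t_tx = L/R = 58400/621000000 = 9.40419e-05 s.
t_prop = 51000/300000000 = 0.00017 s; RTT = 0.00034 s.
Cycle = t_tx + RTT = 0.000434042 s.
Throughput = L / cycle = 58400 / 0.000434042 = 135 Mbps.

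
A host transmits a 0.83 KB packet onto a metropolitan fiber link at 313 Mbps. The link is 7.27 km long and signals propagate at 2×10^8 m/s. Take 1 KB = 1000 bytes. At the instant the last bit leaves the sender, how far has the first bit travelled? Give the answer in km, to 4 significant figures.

t_tx = L/R = 6640/313000000 = 2.12141e-05 s.
Distance = s × t_tx = 200000000 × 2.12141e-05 = 4.243 km.

4.243 km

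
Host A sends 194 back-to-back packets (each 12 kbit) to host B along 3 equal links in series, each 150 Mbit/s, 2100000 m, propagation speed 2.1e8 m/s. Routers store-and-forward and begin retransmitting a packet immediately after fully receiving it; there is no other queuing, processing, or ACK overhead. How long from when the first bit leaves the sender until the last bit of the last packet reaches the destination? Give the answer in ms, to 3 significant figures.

Per-hop transmission t_tx = L/R = 12000/150000000 = 0.08 ms.
Per-hop propagation t_prop = 2100000/210000000 = 10 ms.
Pipeline fill: first packet needs 3·t_tx to clear all hops; remaining 193 packets each add one t_tx.
Total = (3+194-1)·t_tx + 3·t_prop = 196·0.08 + 3·10 = 45.7 ms.

45.7 ms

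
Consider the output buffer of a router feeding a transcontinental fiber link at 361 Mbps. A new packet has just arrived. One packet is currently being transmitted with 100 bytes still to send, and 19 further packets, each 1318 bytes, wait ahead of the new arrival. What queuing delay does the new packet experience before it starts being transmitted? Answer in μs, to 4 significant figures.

557.2 μs

Each queued packet: L/R = 10544/361000000 = 29.2078 μs.
19 queued → 554.947 μs.
Plus remaining 800 bits of current packet: 2.21607 μs.
Queuing delay = 557.2 μs.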